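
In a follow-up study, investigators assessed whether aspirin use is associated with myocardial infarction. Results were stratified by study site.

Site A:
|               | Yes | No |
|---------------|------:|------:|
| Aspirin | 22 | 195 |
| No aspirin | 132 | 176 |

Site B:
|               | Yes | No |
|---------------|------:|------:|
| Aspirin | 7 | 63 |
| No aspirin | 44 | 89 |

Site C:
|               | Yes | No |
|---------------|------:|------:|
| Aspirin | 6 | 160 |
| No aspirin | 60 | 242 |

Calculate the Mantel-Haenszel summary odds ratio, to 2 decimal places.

0.16

OR_MH = Σ(aᵢdᵢ/nᵢ) / Σ(bᵢcᵢ/nᵢ), where nᵢ is the stratum total.
Stratum 1 (Site A): n = 525; a·d/n = 22·176/525 = 7.3752; b·c/n = 195·132/525 = 49.0286
Stratum 2 (Site B): n = 203; a·d/n = 7·89/203 = 3.0690; b·c/n = 63·44/203 = 13.6552
Stratum 3 (Site C): n = 468; a·d/n = 6·242/468 = 3.1026; b·c/n = 160·60/468 = 20.5128
OR_MH = (7.3752 + 3.0690 + 3.1026) / (49.0286 + 13.6552 + 20.5128) = 13.5468 / 83.1966 = 0.16283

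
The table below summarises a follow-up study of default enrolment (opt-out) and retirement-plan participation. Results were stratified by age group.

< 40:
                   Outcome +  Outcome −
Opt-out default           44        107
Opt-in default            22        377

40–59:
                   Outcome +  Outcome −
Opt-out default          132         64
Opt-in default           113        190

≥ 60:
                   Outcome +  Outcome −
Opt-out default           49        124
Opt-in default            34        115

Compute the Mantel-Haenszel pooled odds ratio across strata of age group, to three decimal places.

OR_MH = Σ(aᵢdᵢ/nᵢ) / Σ(bᵢcᵢ/nᵢ), where nᵢ is the stratum total.
Stratum 1 (< 40): n = 550; a·d/n = 44·377/550 = 30.1600; b·c/n = 107·22/550 = 4.2800
Stratum 2 (40–59): n = 499; a·d/n = 132·190/499 = 50.2605; b·c/n = 64·113/499 = 14.4930
Stratum 3 (≥ 60): n = 322; a·d/n = 49·115/322 = 17.5000; b·c/n = 124·34/322 = 13.0932
OR_MH = (30.1600 + 50.2605 + 17.5000) / (4.2800 + 14.4930 + 13.0932) = 97.9205 / 31.8662 = 3.07287

3.073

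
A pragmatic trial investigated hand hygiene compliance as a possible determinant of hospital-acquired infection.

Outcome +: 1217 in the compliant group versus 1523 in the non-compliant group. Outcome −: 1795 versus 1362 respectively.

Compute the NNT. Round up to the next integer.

9

Risk in treated group = 1217/3012 = 0.40405; risk in control = 1523/2885 = 0.52790.
Absolute risk reduction = 0.52790 − 0.40405 = 0.12385
NNT = 1 / ARR = 1 / 0.12385 = 8.074 → round up → 9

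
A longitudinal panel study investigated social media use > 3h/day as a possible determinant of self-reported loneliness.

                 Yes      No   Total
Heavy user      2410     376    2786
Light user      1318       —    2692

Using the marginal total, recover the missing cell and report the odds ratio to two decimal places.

The missing cell is in the unexposed row: 2692 − 1318 = 1374.
So a = 2410, b = 376, c = 1318, d = 1374.
OR = (a·d)/(b·c) = (2410 × 1374) / (376 × 1318) = 3311340 / 495568 = 6.68191

6.68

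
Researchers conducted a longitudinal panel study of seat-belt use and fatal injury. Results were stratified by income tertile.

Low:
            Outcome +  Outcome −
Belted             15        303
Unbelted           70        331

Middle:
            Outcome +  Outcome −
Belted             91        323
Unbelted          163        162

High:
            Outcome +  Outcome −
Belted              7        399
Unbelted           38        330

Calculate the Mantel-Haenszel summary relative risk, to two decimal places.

0.36

RR_MH = Σ(aᵢ·n₀ᵢ/nᵢ) / Σ(cᵢ·n₁ᵢ/nᵢ), with n₁ᵢ = aᵢ+bᵢ (exposed), n₀ᵢ = cᵢ+dᵢ (unexposed), nᵢ = n₁ᵢ+n₀ᵢ.
Stratum 1 (Low): n₁ = 318, n₀ = 401, n = 719; a·n₀/n = 15·401/719 = 8.3658; c·n₁/n = 70·318/719 = 30.9597
Stratum 2 (Middle): n₁ = 414, n₀ = 325, n = 739; a·n₀/n = 91·325/739 = 40.0203; c·n₁/n = 163·414/739 = 91.3153
Stratum 3 (High): n₁ = 406, n₀ = 368, n = 774; a·n₀/n = 7·368/774 = 3.3282; c·n₁/n = 38·406/774 = 19.9328
RR_MH = (8.3658 + 40.0203 + 3.3282) / (30.9597 + 91.3153 + 19.9328) = 51.7142 / 142.2078 = 0.36365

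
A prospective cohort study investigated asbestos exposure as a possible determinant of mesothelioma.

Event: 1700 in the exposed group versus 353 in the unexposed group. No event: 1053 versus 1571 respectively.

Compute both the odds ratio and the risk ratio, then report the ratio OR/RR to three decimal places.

2.135

From the description: a = 1700, b = 1053, c = 353, d = 1571.
OR = (1700·1571)/(1053·353) = 2670700/371709 = 7.18492
Risk in exposed = 1700/2753 = 0.61751; risk in unexposed = 353/1924 = 0.18347; RR = 3.36568
OR/RR = 7.18492 / 3.36568 = 2.13476
The outcome is not rare, so the OR lies further from 1 than the RR.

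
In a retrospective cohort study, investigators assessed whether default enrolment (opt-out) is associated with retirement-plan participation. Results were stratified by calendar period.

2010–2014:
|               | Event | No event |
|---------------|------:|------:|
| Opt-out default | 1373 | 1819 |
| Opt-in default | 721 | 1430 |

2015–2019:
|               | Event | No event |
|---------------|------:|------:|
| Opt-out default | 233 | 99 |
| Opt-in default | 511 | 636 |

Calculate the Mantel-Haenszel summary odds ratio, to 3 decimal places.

OR_MH = Σ(aᵢdᵢ/nᵢ) / Σ(bᵢcᵢ/nᵢ), where nᵢ is the stratum total.
Stratum 1 (2010–2014): n = 5343; a·d/n = 1373·1430/5343 = 367.4696; b·c/n = 1819·721/5343 = 245.4612
Stratum 2 (2015–2019): n = 1479; a·d/n = 233·636/1479 = 100.1947; b·c/n = 99·511/1479 = 34.2049
OR_MH = (367.4696 + 100.1947) / (245.4612 + 34.2049) = 467.6643 / 279.6660 = 1.67222

1.672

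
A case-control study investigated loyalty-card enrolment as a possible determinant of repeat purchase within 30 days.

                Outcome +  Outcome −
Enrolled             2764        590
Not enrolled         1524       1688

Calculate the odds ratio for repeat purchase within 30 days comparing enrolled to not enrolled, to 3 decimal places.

Cells: a = 2764, b = 590, c = 1524, d = 1688.
OR = (a·d)/(b·c) = (2764 × 1688) / (590 × 1524) = 4665632 / 899160 = 5.18888
The odds of repeat purchase within 30 days are about 5.19 times as high in the enrolled group.

5.189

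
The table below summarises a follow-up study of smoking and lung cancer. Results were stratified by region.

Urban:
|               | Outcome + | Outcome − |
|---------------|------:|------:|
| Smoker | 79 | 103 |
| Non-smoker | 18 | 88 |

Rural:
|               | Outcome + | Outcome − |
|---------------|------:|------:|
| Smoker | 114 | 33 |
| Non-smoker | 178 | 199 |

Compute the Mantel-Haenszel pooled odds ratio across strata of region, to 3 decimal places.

OR_MH = Σ(aᵢdᵢ/nᵢ) / Σ(bᵢcᵢ/nᵢ), where nᵢ is the stratum total.
Stratum 1 (Urban): n = 288; a·d/n = 79·88/288 = 24.1389; b·c/n = 103·18/288 = 6.4375
Stratum 2 (Rural): n = 524; a·d/n = 114·199/524 = 43.2939; b·c/n = 33·178/524 = 11.2099
OR_MH = (24.1389 + 43.2939) / (6.4375 + 11.2099) = 67.4328 / 17.6474 = 3.82111

3.821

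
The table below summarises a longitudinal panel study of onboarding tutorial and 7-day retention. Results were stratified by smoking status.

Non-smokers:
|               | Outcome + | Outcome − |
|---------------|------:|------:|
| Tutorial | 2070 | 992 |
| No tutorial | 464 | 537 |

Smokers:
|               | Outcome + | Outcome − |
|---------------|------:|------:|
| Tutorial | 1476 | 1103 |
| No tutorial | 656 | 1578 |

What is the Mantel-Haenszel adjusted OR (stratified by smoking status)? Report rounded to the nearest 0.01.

2.87

OR_MH = Σ(aᵢdᵢ/nᵢ) / Σ(bᵢcᵢ/nᵢ), where nᵢ is the stratum total.
Stratum 1 (Non-smokers): n = 4063; a·d/n = 2070·537/4063 = 273.5885; b·c/n = 992·464/4063 = 113.2877
Stratum 2 (Smokers): n = 4813; a·d/n = 1476·1578/4813 = 483.9244; b·c/n = 1103·656/4813 = 150.3362
OR_MH = (273.5885 + 483.9244) / (113.2877 + 150.3362) = 757.5129 / 263.6239 = 2.87346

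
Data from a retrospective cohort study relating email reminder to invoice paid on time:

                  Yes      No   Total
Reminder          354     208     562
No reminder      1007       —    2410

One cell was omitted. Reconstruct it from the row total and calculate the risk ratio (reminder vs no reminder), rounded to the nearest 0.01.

The missing cell is in the unexposed row: 2410 − 1007 = 1403.
So a = 354, b = 208, c = 1007, d = 1403.
RR = [a/(a+b)] / [c/(c+d)] = (354/562) / (1007/2410) = 0.62989/0.41784 = 1.50749

1.51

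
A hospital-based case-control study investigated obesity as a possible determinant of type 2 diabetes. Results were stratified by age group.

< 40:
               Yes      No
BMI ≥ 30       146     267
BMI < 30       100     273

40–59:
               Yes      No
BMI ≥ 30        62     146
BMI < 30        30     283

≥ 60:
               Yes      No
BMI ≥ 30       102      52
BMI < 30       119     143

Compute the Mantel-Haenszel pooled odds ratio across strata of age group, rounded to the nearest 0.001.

2.086

OR_MH = Σ(aᵢdᵢ/nᵢ) / Σ(bᵢcᵢ/nᵢ), where nᵢ is the stratum total.
Stratum 1 (< 40): n = 786; a·d/n = 146·273/786 = 50.7099; b·c/n = 267·100/786 = 33.9695
Stratum 2 (40–59): n = 521; a·d/n = 62·283/521 = 33.6775; b·c/n = 146·30/521 = 8.4069
Stratum 3 (≥ 60): n = 416; a·d/n = 102·143/416 = 35.0625; b·c/n = 52·119/416 = 14.8750
OR_MH = (50.7099 + 33.6775 + 35.0625) / (33.9695 + 8.4069 + 14.8750) = 119.4500 / 57.2514 = 2.08641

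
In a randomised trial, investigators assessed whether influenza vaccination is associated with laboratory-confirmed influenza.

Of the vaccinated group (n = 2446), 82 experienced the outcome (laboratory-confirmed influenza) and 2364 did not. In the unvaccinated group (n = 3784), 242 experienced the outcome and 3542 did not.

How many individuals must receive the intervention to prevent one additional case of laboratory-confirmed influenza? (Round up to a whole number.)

33

Risk in treated group = 82/2446 = 0.03352; risk in control = 242/3784 = 0.06395.
Absolute risk reduction = 0.06395 − 0.03352 = 0.03043
NNT = 1 / ARR = 1 / 0.03043 = 32.863 → round up → 33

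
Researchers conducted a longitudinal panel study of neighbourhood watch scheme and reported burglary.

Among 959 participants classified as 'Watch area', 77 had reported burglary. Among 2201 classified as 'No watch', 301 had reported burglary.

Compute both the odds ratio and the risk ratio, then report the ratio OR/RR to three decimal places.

From the description: a = 77, b = 882, c = 301, d = 1900.
OR = (77·1900)/(882·301) = 146300/265482 = 0.55107
Risk in exposed = 77/959 = 0.08029; risk in unexposed = 301/2201 = 0.13676; RR = 0.58712
OR/RR = 0.55107 / 0.58712 = 0.93861
The outcome is not rare, so the OR lies further from 1 than the RR.

0.939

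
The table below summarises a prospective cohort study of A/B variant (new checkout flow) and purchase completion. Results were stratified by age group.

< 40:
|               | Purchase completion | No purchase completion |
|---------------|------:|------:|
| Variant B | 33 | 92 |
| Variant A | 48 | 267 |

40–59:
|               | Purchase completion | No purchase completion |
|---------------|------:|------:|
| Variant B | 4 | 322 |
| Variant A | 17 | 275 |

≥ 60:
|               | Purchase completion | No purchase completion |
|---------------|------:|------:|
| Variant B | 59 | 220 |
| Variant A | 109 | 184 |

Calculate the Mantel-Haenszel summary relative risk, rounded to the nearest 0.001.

RR_MH = Σ(aᵢ·n₀ᵢ/nᵢ) / Σ(cᵢ·n₁ᵢ/nᵢ), with n₁ᵢ = aᵢ+bᵢ (exposed), n₀ᵢ = cᵢ+dᵢ (unexposed), nᵢ = n₁ᵢ+n₀ᵢ.
Stratum 1 (< 40): n₁ = 125, n₀ = 315, n = 440; a·n₀/n = 33·315/440 = 23.6250; c·n₁/n = 48·125/440 = 13.6364
Stratum 2 (40–59): n₁ = 326, n₀ = 292, n = 618; a·n₀/n = 4·292/618 = 1.8900; c·n₁/n = 17·326/618 = 8.9676
Stratum 3 (≥ 60): n₁ = 279, n₀ = 293, n = 572; a·n₀/n = 59·293/572 = 30.2220; c·n₁/n = 109·279/572 = 53.1661
RR_MH = (23.6250 + 1.8900 + 30.2220) / (13.6364 + 8.9676 + 53.1661) = 55.7370 / 75.7701 = 0.73561

0.736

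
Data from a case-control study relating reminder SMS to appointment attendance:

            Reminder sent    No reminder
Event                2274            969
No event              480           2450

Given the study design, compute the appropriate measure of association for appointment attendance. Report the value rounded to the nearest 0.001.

11.978

Reading the table with exposure as columns: a = 2274 (Reminder sent, case), b = 480 (Reminder sent, non-case), c = 969 (No reminder, case), d = 2450.
This is a case-control study: participants were sampled on outcome status, so risks in the source population cannot be estimated directly — relative risk is not valid here. The odds ratio is the appropriate measure.
OR = (a·d)/(b·c) = (2274 × 2450) / (480 × 969) = 5571300 / 465120 = 11.97820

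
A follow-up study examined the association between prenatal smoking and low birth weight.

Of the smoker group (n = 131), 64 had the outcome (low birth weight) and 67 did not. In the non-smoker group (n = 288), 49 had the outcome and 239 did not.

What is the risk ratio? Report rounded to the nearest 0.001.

From the description: a = 64, b = 67, c = 49, d = 239.
Risk in exposed = 64/131 = 0.48855; risk in unexposed = 49/288 = 0.17014.
RR = 0.48855 / 0.17014 = 2.87148
The risk among the exposed is 2.87 times that among the unexposed.

2.871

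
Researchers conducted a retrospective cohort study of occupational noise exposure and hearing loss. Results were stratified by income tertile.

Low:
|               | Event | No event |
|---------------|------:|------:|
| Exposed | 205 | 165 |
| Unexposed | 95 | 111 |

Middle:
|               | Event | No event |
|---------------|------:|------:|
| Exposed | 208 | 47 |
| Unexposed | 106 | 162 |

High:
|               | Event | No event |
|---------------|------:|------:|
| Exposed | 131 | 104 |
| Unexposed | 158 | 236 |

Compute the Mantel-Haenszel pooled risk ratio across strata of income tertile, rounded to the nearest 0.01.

RR_MH = Σ(aᵢ·n₀ᵢ/nᵢ) / Σ(cᵢ·n₁ᵢ/nᵢ), with n₁ᵢ = aᵢ+bᵢ (exposed), n₀ᵢ = cᵢ+dᵢ (unexposed), nᵢ = n₁ᵢ+n₀ᵢ.
Stratum 1 (Low): n₁ = 370, n₀ = 206, n = 576; a·n₀/n = 205·206/576 = 73.3160; c·n₁/n = 95·370/576 = 61.0243
Stratum 2 (Middle): n₁ = 255, n₀ = 268, n = 523; a·n₀/n = 208·268/523 = 106.5851; c·n₁/n = 106·255/523 = 51.6826
Stratum 3 (High): n₁ = 235, n₀ = 394, n = 629; a·n₀/n = 131·394/629 = 82.0572; c·n₁/n = 158·235/629 = 59.0302
RR_MH = (73.3160 + 106.5851 + 82.0572) / (61.0243 + 51.6826 + 59.0302) = 261.9583 / 171.7371 = 1.52534

1.53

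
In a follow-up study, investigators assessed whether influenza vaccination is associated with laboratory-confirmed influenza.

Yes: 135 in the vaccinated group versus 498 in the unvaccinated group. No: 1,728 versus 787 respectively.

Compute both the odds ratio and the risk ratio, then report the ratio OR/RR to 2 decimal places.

From the description: a = 135, b = 1728, c = 498, d = 787.
OR = (135·787)/(1728·498) = 106245/860544 = 0.12346
Risk in exposed = 135/1863 = 0.07246; risk in unexposed = 498/1285 = 0.38755; RR = 0.18698
OR/RR = 0.12346 / 0.18698 = 0.66030
The outcome is not rare, so the OR lies further from 1 than the RR.

0.66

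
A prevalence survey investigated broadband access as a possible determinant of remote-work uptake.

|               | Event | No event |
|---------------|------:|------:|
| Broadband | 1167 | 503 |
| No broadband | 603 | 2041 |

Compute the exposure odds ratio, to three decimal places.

Cells: a = 1167, b = 503, c = 603, d = 2041.
OR = (a·d)/(b·c) = (1167 × 2041) / (503 × 603) = 2381847 / 303309 = 7.85287
The odds of remote-work uptake are about 7.85 times as high in the broadband group.

7.853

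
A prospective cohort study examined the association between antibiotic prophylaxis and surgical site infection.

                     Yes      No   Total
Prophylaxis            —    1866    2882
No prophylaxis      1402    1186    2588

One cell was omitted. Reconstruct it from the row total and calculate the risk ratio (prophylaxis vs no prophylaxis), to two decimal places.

0.65

The missing cell is in the exposed row: 2882 − 1866 = 1016.
So a = 1016, b = 1866, c = 1402, d = 1186.
RR = [a/(a+b)] / [c/(c+d)] = (1016/2882) / (1402/2588) = 0.35253/0.54173 = 0.65075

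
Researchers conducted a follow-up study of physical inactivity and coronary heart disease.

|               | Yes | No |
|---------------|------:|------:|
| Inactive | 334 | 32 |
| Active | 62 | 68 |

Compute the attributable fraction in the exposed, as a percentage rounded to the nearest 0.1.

47.7

Cells: a = 334, b = 32, c = 62, d = 68.
Risk in exposed = 334/366 = 0.91257; risk in unexposed = 62/130 = 0.47692.
RR = 0.91257/0.47692 = 1.91345
AR% = (RR − 1)/RR × 100 = (1.91345 − 1)/1.91345 × 100 = 47.7384%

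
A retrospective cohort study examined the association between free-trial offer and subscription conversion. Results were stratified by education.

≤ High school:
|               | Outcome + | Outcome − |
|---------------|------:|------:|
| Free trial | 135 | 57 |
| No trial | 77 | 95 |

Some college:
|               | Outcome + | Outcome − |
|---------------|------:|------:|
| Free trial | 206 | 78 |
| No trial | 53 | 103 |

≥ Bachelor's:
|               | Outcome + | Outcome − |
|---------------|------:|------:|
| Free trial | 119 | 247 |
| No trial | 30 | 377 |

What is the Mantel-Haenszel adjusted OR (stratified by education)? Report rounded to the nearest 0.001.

4.559

OR_MH = Σ(aᵢdᵢ/nᵢ) / Σ(bᵢcᵢ/nᵢ), where nᵢ is the stratum total.
Stratum 1 (≤ High school): n = 364; a·d/n = 135·95/364 = 35.2335; b·c/n = 57·77/364 = 12.0577
Stratum 2 (Some college): n = 440; a·d/n = 206·103/440 = 48.2227; b·c/n = 78·53/440 = 9.3955
Stratum 3 (≥ Bachelor's): n = 773; a·d/n = 119·377/773 = 58.0375; b·c/n = 247·30/773 = 9.5860
OR_MH = (35.2335 + 48.2227 + 58.0375) / (12.0577 + 9.3955 + 9.5860) = 141.4938 / 31.0392 = 4.55855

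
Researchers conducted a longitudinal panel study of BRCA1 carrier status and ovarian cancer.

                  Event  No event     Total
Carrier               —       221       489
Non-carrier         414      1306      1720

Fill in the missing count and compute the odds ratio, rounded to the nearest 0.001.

3.825

The missing cell is in the exposed row: 489 − 221 = 268.
So a = 268, b = 221, c = 414, d = 1306.
OR = (a·d)/(b·c) = (268 × 1306) / (221 × 414) = 350008 / 91494 = 3.82547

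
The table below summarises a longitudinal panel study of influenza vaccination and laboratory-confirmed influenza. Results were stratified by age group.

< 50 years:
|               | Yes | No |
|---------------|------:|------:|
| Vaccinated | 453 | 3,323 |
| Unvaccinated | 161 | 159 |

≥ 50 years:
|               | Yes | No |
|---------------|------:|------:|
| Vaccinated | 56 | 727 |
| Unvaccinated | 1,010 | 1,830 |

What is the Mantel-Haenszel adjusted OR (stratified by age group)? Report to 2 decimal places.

0.14

OR_MH = Σ(aᵢdᵢ/nᵢ) / Σ(bᵢcᵢ/nᵢ), where nᵢ is the stratum total.
Stratum 1 (< 50 years): n = 4096; a·d/n = 453·159/4096 = 17.5847; b·c/n = 3323·161/4096 = 130.6160
Stratum 2 (≥ 50 years): n = 3623; a·d/n = 56·1830/3623 = 28.2860; b·c/n = 727·1010/3623 = 202.6691
OR_MH = (17.5847 + 28.2860) / (130.6160 + 202.6691) = 45.8707 / 333.2850 = 0.13763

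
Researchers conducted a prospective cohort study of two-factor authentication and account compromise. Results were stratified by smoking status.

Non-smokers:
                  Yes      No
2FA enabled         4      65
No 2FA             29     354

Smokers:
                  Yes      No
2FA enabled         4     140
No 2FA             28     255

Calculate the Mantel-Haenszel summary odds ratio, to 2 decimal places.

OR_MH = Σ(aᵢdᵢ/nᵢ) / Σ(bᵢcᵢ/nᵢ), where nᵢ is the stratum total.
Stratum 1 (Non-smokers): n = 452; a·d/n = 4·354/452 = 3.1327; b·c/n = 65·29/452 = 4.1704
Stratum 2 (Smokers): n = 427; a·d/n = 4·255/427 = 2.3888; b·c/n = 140·28/427 = 9.1803
OR_MH = (3.1327 + 2.3888) / (4.1704 + 9.1803) = 5.5215 / 13.3507 = 0.41357

0.41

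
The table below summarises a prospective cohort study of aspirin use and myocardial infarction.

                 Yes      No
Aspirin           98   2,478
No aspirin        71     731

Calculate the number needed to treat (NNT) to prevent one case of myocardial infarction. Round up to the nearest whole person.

Risk in treated group = 98/2576 = 0.03804; risk in control = 71/802 = 0.08853.
Absolute risk reduction = 0.08853 − 0.03804 = 0.05049
NNT = 1 / ARR = 1 / 0.05049 = 19.808 → round up → 20

20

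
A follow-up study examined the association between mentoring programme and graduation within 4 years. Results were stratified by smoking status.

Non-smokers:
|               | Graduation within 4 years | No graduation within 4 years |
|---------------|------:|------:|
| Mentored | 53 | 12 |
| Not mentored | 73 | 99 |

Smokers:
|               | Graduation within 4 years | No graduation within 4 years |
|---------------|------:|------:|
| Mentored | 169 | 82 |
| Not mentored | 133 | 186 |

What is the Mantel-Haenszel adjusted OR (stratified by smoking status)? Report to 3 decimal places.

OR_MH = Σ(aᵢdᵢ/nᵢ) / Σ(bᵢcᵢ/nᵢ), where nᵢ is the stratum total.
Stratum 1 (Non-smokers): n = 237; a·d/n = 53·99/237 = 22.1392; b·c/n = 12·73/237 = 3.6962
Stratum 2 (Smokers): n = 570; a·d/n = 169·186/570 = 55.1474; b·c/n = 82·133/570 = 19.1333
OR_MH = (22.1392 + 55.1474) / (3.6962 + 19.1333) = 77.2866 / 22.8295 = 3.38538

3.385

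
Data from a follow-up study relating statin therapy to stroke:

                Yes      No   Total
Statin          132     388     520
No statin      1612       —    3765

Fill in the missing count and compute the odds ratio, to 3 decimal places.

The missing cell is in the unexposed row: 3765 − 1612 = 2153.
So a = 132, b = 388, c = 1612, d = 2153.
OR = (a·d)/(b·c) = (132 × 2153) / (388 × 1612) = 284196 / 625456 = 0.45438

0.454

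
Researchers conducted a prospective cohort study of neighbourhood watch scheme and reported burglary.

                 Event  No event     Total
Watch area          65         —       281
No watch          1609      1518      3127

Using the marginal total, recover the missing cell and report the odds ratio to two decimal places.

0.28

The missing cell is in the exposed row: 281 − 65 = 216.
So a = 65, b = 216, c = 1609, d = 1518.
OR = (a·d)/(b·c) = (65 × 1518) / (216 × 1609) = 98670 / 347544 = 0.28391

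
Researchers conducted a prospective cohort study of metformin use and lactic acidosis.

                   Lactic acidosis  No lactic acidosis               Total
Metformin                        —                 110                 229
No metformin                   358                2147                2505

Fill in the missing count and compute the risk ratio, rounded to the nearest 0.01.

3.64

The missing cell is in the exposed row: 229 − 110 = 119.
So a = 119, b = 110, c = 358, d = 2147.
RR = [a/(a+b)] / [c/(c+d)] = (119/229) / (358/2505) = 0.51965/0.14291 = 3.63610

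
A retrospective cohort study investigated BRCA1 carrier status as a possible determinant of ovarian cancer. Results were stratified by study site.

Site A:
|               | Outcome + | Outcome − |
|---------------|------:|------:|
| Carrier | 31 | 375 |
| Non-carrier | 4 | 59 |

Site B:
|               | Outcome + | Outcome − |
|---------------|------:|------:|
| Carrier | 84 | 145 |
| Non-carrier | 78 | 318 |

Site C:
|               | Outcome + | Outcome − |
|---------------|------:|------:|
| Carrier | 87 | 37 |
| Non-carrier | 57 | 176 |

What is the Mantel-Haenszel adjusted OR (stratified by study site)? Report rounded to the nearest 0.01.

OR_MH = Σ(aᵢdᵢ/nᵢ) / Σ(bᵢcᵢ/nᵢ), where nᵢ is the stratum total.
Stratum 1 (Site A): n = 469; a·d/n = 31·59/469 = 3.8998; b·c/n = 375·4/469 = 3.1983
Stratum 2 (Site B): n = 625; a·d/n = 84·318/625 = 42.7392; b·c/n = 145·78/625 = 18.0960
Stratum 3 (Site C): n = 357; a·d/n = 87·176/357 = 42.8908; b·c/n = 37·57/357 = 5.9076
OR_MH = (3.8998 + 42.7392 + 42.8908) / (3.1983 + 18.0960 + 5.9076) = 89.5297 / 27.2019 = 3.29131

3.29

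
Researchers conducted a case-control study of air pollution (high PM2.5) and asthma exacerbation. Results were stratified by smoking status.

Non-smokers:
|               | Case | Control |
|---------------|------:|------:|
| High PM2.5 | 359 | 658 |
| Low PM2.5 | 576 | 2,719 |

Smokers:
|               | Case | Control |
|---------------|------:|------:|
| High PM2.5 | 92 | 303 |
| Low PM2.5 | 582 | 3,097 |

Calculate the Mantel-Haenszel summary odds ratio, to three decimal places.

2.259

OR_MH = Σ(aᵢdᵢ/nᵢ) / Σ(bᵢcᵢ/nᵢ), where nᵢ is the stratum total.
Stratum 1 (Non-smokers): n = 4312; a·d/n = 359·2719/4312 = 226.3731; b·c/n = 658·576/4312 = 87.8961
Stratum 2 (Smokers): n = 4074; a·d/n = 92·3097/4074 = 69.9372; b·c/n = 303·582/4074 = 43.2857
OR_MH = (226.3731 + 69.9372) / (87.8961 + 43.2857) = 296.3103 / 131.1818 = 2.25878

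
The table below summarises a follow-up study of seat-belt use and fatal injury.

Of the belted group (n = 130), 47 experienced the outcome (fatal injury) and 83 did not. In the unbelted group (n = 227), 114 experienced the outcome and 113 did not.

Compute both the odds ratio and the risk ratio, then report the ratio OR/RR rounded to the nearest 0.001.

0.780

From the description: a = 47, b = 83, c = 114, d = 113.
OR = (47·113)/(83·114) = 5311/9462 = 0.56130
Risk in exposed = 47/130 = 0.36154; risk in unexposed = 114/227 = 0.50220; RR = 0.71991
OR/RR = 0.56130 / 0.71991 = 0.77968
The outcome is not rare, so the OR lies further from 1 than the RR.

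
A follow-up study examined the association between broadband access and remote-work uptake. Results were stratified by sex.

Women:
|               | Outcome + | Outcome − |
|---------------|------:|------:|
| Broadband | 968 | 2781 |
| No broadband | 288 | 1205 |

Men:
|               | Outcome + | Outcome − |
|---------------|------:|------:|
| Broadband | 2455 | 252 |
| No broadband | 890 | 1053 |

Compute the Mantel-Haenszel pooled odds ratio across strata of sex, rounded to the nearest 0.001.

3.872

OR_MH = Σ(aᵢdᵢ/nᵢ) / Σ(bᵢcᵢ/nᵢ), where nᵢ is the stratum total.
Stratum 1 (Women): n = 5242; a·d/n = 968·1205/5242 = 222.5181; b·c/n = 2781·288/5242 = 152.7905
Stratum 2 (Men): n = 4650; a·d/n = 2455·1053/4650 = 555.9387; b·c/n = 252·890/4650 = 48.2323
OR_MH = (222.5181 + 555.9387) / (152.7905 + 48.2323) = 778.4568 / 201.0228 = 3.87248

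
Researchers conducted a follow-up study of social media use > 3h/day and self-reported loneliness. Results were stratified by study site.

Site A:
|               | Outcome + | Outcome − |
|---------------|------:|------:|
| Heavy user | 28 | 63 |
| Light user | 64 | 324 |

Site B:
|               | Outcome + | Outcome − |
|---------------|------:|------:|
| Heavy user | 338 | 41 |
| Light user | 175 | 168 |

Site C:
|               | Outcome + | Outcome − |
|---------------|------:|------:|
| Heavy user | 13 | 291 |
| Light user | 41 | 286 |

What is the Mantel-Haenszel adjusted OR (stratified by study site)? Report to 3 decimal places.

2.777

OR_MH = Σ(aᵢdᵢ/nᵢ) / Σ(bᵢcᵢ/nᵢ), where nᵢ is the stratum total.
Stratum 1 (Site A): n = 479; a·d/n = 28·324/479 = 18.9395; b·c/n = 63·64/479 = 8.4175
Stratum 2 (Site B): n = 722; a·d/n = 338·168/722 = 78.6482; b·c/n = 41·175/722 = 9.9377
Stratum 3 (Site C): n = 631; a·d/n = 13·286/631 = 5.8922; b·c/n = 291·41/631 = 18.9081
OR_MH = (18.9395 + 78.6482 + 5.8922) / (8.4175 + 9.9377 + 18.9081) = 103.4799 / 37.2633 = 2.77699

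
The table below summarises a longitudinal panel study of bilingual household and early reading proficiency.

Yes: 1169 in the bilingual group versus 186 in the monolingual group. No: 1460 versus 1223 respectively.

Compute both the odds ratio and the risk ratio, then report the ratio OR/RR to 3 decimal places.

From the description: a = 1169, b = 1460, c = 186, d = 1223.
OR = (1169·1223)/(1460·186) = 1429687/271560 = 5.26472
Risk in exposed = 1169/2629 = 0.44466; risk in unexposed = 186/1409 = 0.13201; RR = 3.36839
OR/RR = 5.26472 / 3.36839 = 1.56298
The outcome is not rare, so the OR lies further from 1 than the RR.

1.563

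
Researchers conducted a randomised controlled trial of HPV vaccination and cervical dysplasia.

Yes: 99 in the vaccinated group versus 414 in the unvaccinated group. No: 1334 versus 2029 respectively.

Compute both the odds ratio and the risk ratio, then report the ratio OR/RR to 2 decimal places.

0.89

From the description: a = 99, b = 1334, c = 414, d = 2029.
OR = (99·2029)/(1334·414) = 200871/552276 = 0.36371
Risk in exposed = 99/1433 = 0.06909; risk in unexposed = 414/2443 = 0.16946; RR = 0.40767
OR/RR = 0.36371 / 0.40767 = 0.89217
The outcome is not rare, so the OR lies further from 1 than the RR.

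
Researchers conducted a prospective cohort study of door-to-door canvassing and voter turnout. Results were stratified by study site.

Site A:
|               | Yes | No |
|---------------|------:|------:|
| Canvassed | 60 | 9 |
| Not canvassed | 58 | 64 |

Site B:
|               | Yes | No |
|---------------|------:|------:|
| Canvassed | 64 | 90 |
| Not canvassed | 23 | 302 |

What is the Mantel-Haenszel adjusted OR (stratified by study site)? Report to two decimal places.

8.57

OR_MH = Σ(aᵢdᵢ/nᵢ) / Σ(bᵢcᵢ/nᵢ), where nᵢ is the stratum total.
Stratum 1 (Site A): n = 191; a·d/n = 60·64/191 = 20.1047; b·c/n = 9·58/191 = 2.7330
Stratum 2 (Site B): n = 479; a·d/n = 64·302/479 = 40.3507; b·c/n = 90·23/479 = 4.3215
OR_MH = (20.1047 + 40.3507) / (2.7330 + 4.3215) = 60.4554 / 7.0545 = 8.56979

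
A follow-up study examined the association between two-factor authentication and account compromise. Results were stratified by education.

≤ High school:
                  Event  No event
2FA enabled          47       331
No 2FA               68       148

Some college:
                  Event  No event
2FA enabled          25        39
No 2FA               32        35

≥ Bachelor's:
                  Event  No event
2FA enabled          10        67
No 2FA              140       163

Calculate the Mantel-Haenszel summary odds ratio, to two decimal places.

OR_MH = Σ(aᵢdᵢ/nᵢ) / Σ(bᵢcᵢ/nᵢ), where nᵢ is the stratum total.
Stratum 1 (≤ High school): n = 594; a·d/n = 47·148/594 = 11.7104; b·c/n = 331·68/594 = 37.8923
Stratum 2 (Some college): n = 131; a·d/n = 25·35/131 = 6.6794; b·c/n = 39·32/131 = 9.5267
Stratum 3 (≥ Bachelor's): n = 380; a·d/n = 10·163/380 = 4.2895; b·c/n = 67·140/380 = 24.6842
OR_MH = (11.7104 + 6.6794 + 4.2895) / (37.8923 + 9.5267 + 24.6842) = 22.6793 / 72.1032 = 0.31454

0.31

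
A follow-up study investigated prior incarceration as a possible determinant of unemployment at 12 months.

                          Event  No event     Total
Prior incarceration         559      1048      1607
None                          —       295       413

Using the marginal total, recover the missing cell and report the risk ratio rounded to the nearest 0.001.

1.217

The missing cell is in the unexposed row: 413 − 295 = 118.
So a = 559, b = 1048, c = 118, d = 295.
RR = [a/(a+b)] / [c/(c+d)] = (559/1607) / (118/413) = 0.34785/0.28571 = 1.21749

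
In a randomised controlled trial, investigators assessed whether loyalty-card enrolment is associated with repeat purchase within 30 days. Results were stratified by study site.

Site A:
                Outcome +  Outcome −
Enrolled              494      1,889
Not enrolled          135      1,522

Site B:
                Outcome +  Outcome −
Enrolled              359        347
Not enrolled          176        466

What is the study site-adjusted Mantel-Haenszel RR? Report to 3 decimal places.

RR_MH = Σ(aᵢ·n₀ᵢ/nᵢ) / Σ(cᵢ·n₁ᵢ/nᵢ), with n₁ᵢ = aᵢ+bᵢ (exposed), n₀ᵢ = cᵢ+dᵢ (unexposed), nᵢ = n₁ᵢ+n₀ᵢ.
Stratum 1 (Site A): n₁ = 2383, n₀ = 1657, n = 4040; a·n₀/n = 494·1657/4040 = 202.6134; c·n₁/n = 135·2383/4040 = 79.6300
Stratum 2 (Site B): n₁ = 706, n₀ = 642, n = 1348; a·n₀/n = 359·642/1348 = 170.9777; c·n₁/n = 176·706/1348 = 92.1780
RR_MH = (202.6134 + 170.9777) / (79.6300 + 92.1780) = 373.5911 / 171.8080 = 2.17447

2.174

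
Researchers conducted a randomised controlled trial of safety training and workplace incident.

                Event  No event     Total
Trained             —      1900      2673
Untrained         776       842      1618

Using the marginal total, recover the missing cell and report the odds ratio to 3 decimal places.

The missing cell is in the exposed row: 2673 − 1900 = 773.
So a = 773, b = 1900, c = 776, d = 842.
OR = (a·d)/(b·c) = (773 × 842) / (1900 × 776) = 650866 / 1474400 = 0.44144

0.441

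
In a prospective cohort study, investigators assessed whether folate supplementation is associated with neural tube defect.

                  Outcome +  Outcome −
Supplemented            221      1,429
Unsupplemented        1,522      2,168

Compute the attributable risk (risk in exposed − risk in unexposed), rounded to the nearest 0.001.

-0.279

Cells: a = 221, b = 1429, c = 1522, d = 2168.
Risk in exposed = 221/1650 = 0.133939; risk in unexposed = 1522/3690 = 0.412466.
Risk difference = 0.133939 − 0.412466 = -0.278527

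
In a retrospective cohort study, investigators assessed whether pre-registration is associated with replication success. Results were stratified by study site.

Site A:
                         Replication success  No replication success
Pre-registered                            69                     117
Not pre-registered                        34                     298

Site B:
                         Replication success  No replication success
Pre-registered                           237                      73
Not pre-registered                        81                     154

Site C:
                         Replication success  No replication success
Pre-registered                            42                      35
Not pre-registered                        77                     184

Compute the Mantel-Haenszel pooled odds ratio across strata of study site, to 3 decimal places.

OR_MH = Σ(aᵢdᵢ/nᵢ) / Σ(bᵢcᵢ/nᵢ), where nᵢ is the stratum total.
Stratum 1 (Site A): n = 518; a·d/n = 69·298/518 = 39.6950; b·c/n = 117·34/518 = 7.6795
Stratum 2 (Site B): n = 545; a·d/n = 237·154/545 = 66.9688; b·c/n = 73·81/545 = 10.8495
Stratum 3 (Site C): n = 338; a·d/n = 42·184/338 = 22.8639; b·c/n = 35·77/338 = 7.9734
OR_MH = (39.6950 + 66.9688 + 22.8639) / (7.6795 + 10.8495 + 7.9734) = 129.5277 / 26.5025 = 4.88739

4.887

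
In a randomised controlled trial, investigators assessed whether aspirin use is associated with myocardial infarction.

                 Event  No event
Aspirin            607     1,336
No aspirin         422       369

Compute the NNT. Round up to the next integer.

5

Risk in treated group = 607/1943 = 0.31240; risk in control = 422/791 = 0.53350.
Absolute risk reduction = 0.53350 − 0.31240 = 0.22110
NNT = 1 / ARR = 1 / 0.22110 = 4.523 → round up → 5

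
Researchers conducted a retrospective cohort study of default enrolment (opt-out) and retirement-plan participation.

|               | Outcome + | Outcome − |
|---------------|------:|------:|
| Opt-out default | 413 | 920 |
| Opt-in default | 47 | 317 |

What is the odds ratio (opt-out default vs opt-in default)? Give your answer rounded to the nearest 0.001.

Cells: a = 413, b = 920, c = 47, d = 317.
OR = (a·d)/(b·c) = (413 × 317) / (920 × 47) = 130921 / 43240 = 3.02778
The odds of retirement-plan participation are about 3.03 times as high in the opt-out default group.

3.028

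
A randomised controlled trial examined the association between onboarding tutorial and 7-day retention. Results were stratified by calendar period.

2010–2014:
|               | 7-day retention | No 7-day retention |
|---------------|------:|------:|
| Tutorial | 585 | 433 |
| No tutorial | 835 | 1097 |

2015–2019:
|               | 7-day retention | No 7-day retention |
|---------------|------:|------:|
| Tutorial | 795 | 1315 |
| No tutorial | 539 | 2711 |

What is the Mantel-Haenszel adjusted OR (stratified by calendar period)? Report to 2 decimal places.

OR_MH = Σ(aᵢdᵢ/nᵢ) / Σ(bᵢcᵢ/nᵢ), where nᵢ is the stratum total.
Stratum 1 (2010–2014): n = 2950; a·d/n = 585·1097/2950 = 217.5407; b·c/n = 433·835/2950 = 122.5610
Stratum 2 (2015–2019): n = 5360; a·d/n = 795·2711/5360 = 402.0979; b·c/n = 1315·539/5360 = 132.2360
OR_MH = (217.5407 + 402.0979) / (122.5610 + 132.2360) = 619.6386 / 254.7970 = 2.43189

2.43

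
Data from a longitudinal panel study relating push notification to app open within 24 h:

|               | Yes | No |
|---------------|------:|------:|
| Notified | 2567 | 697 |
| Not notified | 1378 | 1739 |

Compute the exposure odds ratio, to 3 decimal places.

Cells: a = 2567, b = 697, c = 1378, d = 1739.
OR = (a·d)/(b·c) = (2567 × 1739) / (697 × 1378) = 4464013 / 960466 = 4.64776
The odds of app open within 24 h are about 4.65 times as high in the notified group.

4.648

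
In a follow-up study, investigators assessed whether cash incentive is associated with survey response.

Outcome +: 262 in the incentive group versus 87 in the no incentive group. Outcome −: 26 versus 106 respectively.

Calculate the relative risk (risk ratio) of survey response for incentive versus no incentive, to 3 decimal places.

From the description: a = 262, b = 26, c = 87, d = 106.
Risk in exposed = 262/288 = 0.90972; risk in unexposed = 87/193 = 0.45078.
RR = 0.90972 / 0.45078 = 2.01812
The risk among the exposed is 2.02 times that among the unexposed.

2.018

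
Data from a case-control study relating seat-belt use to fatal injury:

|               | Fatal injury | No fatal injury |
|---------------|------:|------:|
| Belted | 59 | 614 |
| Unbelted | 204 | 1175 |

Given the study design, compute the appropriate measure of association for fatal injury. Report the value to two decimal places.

0.55

Cells: a = 59, b = 614, c = 204, d = 1175.
This is a case-control study: participants were sampled on outcome status, so risks in the source population cannot be estimated directly — relative risk is not valid here. The odds ratio is the appropriate measure.
OR = (a·d)/(b·c) = (59 × 1175) / (614 × 204) = 69325 / 125256 = 0.55347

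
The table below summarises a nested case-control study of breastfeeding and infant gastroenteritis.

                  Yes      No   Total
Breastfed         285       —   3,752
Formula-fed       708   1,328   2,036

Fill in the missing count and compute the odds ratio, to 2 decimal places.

The missing cell is in the exposed row: 3752 − 285 = 3467.
So a = 285, b = 3467, c = 708, d = 1328.
OR = (a·d)/(b·c) = (285 × 1328) / (3467 × 708) = 378480 / 2454636 = 0.15419

0.15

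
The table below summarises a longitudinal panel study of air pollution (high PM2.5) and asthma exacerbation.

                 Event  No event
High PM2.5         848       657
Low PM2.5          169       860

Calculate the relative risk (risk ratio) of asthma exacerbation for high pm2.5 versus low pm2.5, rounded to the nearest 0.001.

Cells: a = 848, b = 657, c = 169, d = 860.
Risk in exposed = 848/1505 = 0.56346; risk in unexposed = 169/1029 = 0.16424.
RR = 0.56346 / 0.16424 = 3.43074
The risk among the exposed is 3.43 times that among the unexposed.

3.431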